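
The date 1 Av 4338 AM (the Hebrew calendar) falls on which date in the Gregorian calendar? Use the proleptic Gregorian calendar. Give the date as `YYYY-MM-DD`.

Both dates share Julian Day Number 1932373; in the Gregorian calendar that is 22 July 578 CE.

0578-07-22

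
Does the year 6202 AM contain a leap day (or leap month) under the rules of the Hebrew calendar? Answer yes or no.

Hebrew year 6202 is year 8 of its 19-year Metonic cycle; leap years are at positions 3, 6, 8, 11, 14, 17, 19, so it is a leap year (13 months).

yes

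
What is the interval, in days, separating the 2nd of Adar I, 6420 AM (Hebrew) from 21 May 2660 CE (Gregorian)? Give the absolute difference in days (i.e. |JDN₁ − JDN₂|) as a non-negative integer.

106

First date → JDN 2692640; second date → JDN 2692746.
The interval is |2692640 − 2692746| = 106 days.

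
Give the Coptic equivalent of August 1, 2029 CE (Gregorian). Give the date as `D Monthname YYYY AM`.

Julian Day Number of the source date = 2462350.
Converting JDN 2462350 to the Coptic calendar gives 25 Epip 1745 AM.

25 Epip 1745 AM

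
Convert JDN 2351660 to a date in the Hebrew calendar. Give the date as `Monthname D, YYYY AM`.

JDN 2351660 is 11 July 1726 in the Gregorian calendar.
In the Hebrew calendar that day is Tammuz 12, 5486 AM.

Tammuz 12, 5486 AM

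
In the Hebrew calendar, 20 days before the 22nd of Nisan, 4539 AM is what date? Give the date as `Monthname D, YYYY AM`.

Nisan 2, 4539 AM

Counting 20 days back from JDN 2005690 reaches JDN 2005670, which is Nisan 2, 4539 AM.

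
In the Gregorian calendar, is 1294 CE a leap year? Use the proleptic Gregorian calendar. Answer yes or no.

no

1294 is not divisible by 4, so it is a common year.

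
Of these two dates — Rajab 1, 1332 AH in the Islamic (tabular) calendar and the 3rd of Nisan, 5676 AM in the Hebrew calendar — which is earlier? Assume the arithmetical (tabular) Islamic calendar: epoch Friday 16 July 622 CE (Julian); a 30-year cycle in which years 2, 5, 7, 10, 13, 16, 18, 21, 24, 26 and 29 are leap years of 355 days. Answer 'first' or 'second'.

Converting both to JDN: 2420279 vs 2420960; the smaller is the first.

first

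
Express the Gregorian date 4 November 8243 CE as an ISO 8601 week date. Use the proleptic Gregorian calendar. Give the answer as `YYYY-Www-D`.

The weekday is Saturday (ISO weekday 6).
That Saturday belongs to ISO week 44 of ISO year 8243.

8243-W44-6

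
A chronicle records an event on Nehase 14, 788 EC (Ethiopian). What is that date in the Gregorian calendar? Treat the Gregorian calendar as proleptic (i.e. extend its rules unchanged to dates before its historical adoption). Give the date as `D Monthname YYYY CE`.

11 August 796 CE

Both dates share Julian Day Number 2012016; in the Gregorian calendar that is 11 August 796 CE.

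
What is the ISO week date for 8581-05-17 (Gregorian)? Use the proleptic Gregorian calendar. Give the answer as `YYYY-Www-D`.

The weekday is Thursday (ISO weekday 4).
That Thursday belongs to ISO week 20 of ISO year 8581.

8581-W20-4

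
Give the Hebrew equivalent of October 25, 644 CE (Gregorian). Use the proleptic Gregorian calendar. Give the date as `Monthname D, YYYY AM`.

Cheshvan 14, 4405 AM

Julian Day Number of the source date = 1956574.
Converting JDN 1956574 to the Hebrew calendar gives 14 Cheshvan 4405 AM.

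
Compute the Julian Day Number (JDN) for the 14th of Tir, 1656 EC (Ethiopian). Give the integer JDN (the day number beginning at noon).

Equivalently 20 January 1664 (Gregorian).
JDN 2299161 is 15 October 1582 CE (Gregorian); the target day is +29682 days from there, so JDN = 2328843.

2328843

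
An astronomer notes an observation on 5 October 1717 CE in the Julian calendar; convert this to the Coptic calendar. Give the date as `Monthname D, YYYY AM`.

Julian Day Number of the source date = 2348470.
Converting JDN 2348470 to the Coptic calendar gives 8 Paopi 1434 AM.

Paopi 8, 1434 AM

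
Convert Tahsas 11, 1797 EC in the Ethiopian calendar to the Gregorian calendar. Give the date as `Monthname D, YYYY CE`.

Julian Day Number of the source date = 2380310.
Converting JDN 2380310 to the Gregorian calendar gives 19 December 1804 CE.

December 19, 1804 CE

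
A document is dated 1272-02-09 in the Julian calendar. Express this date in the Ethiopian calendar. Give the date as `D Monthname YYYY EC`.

Both dates share Julian Day Number 2185695; in the Ethiopian calendar that is 14 Yekatit 1264 EC.

14 Yekatit 1264 EC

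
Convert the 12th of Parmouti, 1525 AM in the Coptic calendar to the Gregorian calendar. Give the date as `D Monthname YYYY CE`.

19 April 1809 CE

Both dates share Julian Day Number 2381892; in the Gregorian calendar that is 19 April 1809 CE.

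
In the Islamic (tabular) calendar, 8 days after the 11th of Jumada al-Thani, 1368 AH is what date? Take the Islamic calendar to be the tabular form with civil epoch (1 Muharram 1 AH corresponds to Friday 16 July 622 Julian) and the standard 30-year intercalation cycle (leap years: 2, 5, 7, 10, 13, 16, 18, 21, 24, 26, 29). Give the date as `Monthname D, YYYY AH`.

Jumada al-Thani 19, 1368 AH

Counting 8 days forward from JDN 2433017 reaches JDN 2433025, which is Jumada al-Thani 19, 1368 AH.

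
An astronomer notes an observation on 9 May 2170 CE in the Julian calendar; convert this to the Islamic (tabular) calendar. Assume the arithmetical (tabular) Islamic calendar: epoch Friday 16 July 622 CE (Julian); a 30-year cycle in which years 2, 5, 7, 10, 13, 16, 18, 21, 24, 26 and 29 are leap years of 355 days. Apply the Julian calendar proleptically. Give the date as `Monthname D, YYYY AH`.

Jumada al-Awwal 7, 1596 AH

Julian Day Number of the source date = 2513779.
Converting JDN 2513779 to the tabular Islamic calendar gives 7 Jumada al-Awwal 1596 AH.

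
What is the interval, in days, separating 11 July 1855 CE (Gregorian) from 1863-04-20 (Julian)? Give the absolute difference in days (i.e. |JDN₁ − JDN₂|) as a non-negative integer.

2852

First date → JDN 2398776; second date → JDN 2401628.
The interval is |2398776 − 2401628| = 2852 days.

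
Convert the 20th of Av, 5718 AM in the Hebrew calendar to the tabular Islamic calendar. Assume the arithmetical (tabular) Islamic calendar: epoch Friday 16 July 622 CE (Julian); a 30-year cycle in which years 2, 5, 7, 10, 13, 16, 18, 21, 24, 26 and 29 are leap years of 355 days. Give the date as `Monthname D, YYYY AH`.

Muharram 20, 1378 AH

Both dates share Julian Day Number 2436422; in the tabular Islamic calendar that is 20 Muharram 1378 AH.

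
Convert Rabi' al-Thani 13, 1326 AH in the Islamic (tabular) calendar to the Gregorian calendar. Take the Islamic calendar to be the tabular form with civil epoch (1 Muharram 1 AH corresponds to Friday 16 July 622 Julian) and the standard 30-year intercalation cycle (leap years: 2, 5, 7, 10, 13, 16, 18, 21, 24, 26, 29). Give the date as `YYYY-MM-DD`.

Both dates share Julian Day Number 2418077; in the Gregorian calendar that is 15 May 1908 CE.

1908-05-15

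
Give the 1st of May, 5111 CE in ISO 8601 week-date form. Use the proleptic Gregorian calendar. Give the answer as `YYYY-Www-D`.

5111-W18-1

The weekday is Monday (ISO weekday 1).
That Monday belongs to ISO week 18 of ISO year 5111.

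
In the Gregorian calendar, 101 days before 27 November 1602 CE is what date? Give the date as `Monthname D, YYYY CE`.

JDN of 27 November 1602 CE = 2306509.
2306509 − 101 = 2306408.
JDN 2306408 in the Gregorian calendar is August 18, 1602 CE.

August 18, 1602 CE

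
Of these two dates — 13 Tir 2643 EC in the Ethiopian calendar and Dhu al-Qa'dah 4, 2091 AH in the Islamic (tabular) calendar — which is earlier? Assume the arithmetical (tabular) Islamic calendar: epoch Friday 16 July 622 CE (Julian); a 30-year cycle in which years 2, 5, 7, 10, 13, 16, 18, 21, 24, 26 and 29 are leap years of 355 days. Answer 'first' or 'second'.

first

The two dates have Julian Day Numbers 2689343 and 2689364 respectively.
Since 2689343 < 2689364, the first date comes first.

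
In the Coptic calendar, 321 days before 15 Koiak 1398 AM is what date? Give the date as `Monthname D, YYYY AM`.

Tobi 29, 1397 AM

The starting date is JDN 2335388; 2335388 − 321 = 2335067.
JDN 2335067 corresponds to Tobi 29, 1397 AM.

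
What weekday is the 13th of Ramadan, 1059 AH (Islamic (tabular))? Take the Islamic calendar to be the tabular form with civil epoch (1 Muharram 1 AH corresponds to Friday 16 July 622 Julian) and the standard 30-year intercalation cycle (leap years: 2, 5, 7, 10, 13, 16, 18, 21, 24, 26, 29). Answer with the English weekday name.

This is JDN 2323608 (20 September 1649 Gregorian).
Since JDN mod 7 = 0 (0 = Monday), the day is Monday.

Monday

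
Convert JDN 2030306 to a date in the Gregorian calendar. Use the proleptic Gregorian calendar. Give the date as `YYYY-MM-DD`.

0846-09-08

Counting from JDN 2299161 = 15 Oct 1582 gives an offset of -268855 days.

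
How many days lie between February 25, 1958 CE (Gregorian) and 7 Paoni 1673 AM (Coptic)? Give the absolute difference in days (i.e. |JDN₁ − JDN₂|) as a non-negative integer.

First date → JDN 2436260; second date → JDN 2436004.
The interval is |2436260 − 2436004| = 256 days.

256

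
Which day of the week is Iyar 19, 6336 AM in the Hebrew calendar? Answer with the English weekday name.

Monday

Equivalently 20 May 2576 Gregorian, JDN 2662065.
2662065 ≡ 0 (mod 7); counting from Monday = 0 gives Monday.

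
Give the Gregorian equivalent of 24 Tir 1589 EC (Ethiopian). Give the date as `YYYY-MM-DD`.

1597-01-29

Julian Day Number of the source date = 2304381.
Converting JDN 2304381 to the Gregorian calendar gives 29 January 1597 CE.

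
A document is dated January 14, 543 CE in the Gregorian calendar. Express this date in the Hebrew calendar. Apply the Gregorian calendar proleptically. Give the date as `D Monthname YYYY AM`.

20 Tevet 4303 AM

Both dates share Julian Day Number 1919400; in the Hebrew calendar that is 20 Tevet 4303 AM.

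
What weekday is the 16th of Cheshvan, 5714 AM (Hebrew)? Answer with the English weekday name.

This is JDN 2434676 (25 October 1953 Gregorian).
Since JDN mod 7 = 6 (0 = Monday), the day is Sunday.

Sunday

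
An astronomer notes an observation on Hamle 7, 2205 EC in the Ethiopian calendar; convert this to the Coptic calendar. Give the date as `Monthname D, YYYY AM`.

The source date corresponds to 16 July 2213 in the Gregorian calendar (JDN 2529538).
That day falls on 7 Epip 1929 AM in the Coptic calendar.

Epip 7, 1929 AM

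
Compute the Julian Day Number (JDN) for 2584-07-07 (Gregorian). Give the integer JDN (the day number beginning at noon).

2665035

JDN 2299161 is 15 October 1582 CE (Gregorian); the target day is +365874 days from there, so JDN = 2665035.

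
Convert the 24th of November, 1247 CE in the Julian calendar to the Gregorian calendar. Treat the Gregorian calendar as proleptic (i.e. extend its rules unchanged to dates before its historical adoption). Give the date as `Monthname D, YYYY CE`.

For dates in this range the Gregorian date is 7 days ahead of the Julian.
24 November 1247 Julian + 7 days → 1 December 1247 Gregorian.

December 1, 1247 CE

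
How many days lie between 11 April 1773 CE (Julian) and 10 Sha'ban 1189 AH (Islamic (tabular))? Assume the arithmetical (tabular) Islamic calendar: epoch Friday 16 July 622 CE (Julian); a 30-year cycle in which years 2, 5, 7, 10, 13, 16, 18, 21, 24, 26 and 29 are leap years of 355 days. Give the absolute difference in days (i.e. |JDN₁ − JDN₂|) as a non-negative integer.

897

JDN of the first date = 2368747.
JDN of the second date = 2369644.
|2369644 − 2368747| = 897.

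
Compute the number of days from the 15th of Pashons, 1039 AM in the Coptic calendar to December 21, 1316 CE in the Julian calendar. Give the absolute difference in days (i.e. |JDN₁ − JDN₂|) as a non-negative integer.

2331

First date → JDN 2204413; second date → JDN 2202082.
The interval is |2204413 − 2202082| = 2331 days.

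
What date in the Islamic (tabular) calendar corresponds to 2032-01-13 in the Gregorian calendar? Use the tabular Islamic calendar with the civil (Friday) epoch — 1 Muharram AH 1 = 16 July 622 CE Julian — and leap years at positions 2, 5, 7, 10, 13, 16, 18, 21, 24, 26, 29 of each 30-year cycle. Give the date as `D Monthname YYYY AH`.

Julian Day Number of the source date = 2463245.
Converting JDN 2463245 to the tabular Islamic calendar gives 30 Ramadan 1453 AH.

30 Ramadan 1453 AH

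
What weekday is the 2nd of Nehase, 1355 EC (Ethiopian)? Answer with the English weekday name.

This is JDN 2219100 (3 August 1363 Gregorian).
JDN 2219100 mod 7 = 2, and JDN 0 was a Monday, so this is a Wednesday.

Wednesday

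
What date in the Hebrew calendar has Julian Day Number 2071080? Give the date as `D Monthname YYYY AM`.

2 Iyar 4718 AM

JDN 2071080 is 28 April 958 in the proleptic Gregorian calendar.
In the Hebrew calendar that day is 2 Iyar 4718 AM.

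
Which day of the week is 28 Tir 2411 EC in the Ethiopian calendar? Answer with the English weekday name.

Equivalently 8 February 2419 Gregorian, JDN 2604620.
Since JDN mod 7 = 4 (0 = Monday), the day is Friday.

Friday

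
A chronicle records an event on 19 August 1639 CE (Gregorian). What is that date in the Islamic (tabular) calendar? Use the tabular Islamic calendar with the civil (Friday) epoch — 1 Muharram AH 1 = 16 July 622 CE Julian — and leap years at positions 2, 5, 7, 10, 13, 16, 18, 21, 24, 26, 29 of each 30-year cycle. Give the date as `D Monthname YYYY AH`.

Both dates share Julian Day Number 2319923; in the tabular Islamic calendar that is 19 Rabi' al-Thani 1049 AH.

19 Rabi' al-Thani 1049 AH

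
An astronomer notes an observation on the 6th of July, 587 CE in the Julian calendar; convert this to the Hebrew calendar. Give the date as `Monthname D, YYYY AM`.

Tammuz 25, 4347 AM

Both dates share Julian Day Number 1935646; in the Hebrew calendar that is 25 Tammuz 4347 AM.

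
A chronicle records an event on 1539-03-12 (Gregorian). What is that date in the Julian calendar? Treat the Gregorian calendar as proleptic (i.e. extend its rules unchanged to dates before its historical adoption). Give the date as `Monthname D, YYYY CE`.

March 2, 1539 CE

At this point the Julian calendar is 10 days behind the Gregorian.
12 March 1539 Gregorian − 10 days → 2 March 1539 Julian.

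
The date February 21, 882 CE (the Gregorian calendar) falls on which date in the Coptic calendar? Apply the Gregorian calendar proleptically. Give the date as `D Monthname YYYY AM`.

23 Meshir 598 AM

Julian Day Number of the source date = 2043256.
Converting JDN 2043256 to the Coptic calendar gives 23 Meshir 598 AM.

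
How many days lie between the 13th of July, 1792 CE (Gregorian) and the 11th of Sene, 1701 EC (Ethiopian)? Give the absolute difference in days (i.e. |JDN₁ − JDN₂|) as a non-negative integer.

First date → JDN 2375769; second date → JDN 2345426.
The interval is |2375769 − 2345426| = 30343 days.

30343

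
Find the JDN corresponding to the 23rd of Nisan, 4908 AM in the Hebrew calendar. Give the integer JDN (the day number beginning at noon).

In the proleptic Gregorian calendar the same day is 21 April 1148.
JDN 2299161 is 15 October 1582 CE (Gregorian); the target day is −158692 days from there, so JDN = 2140469.

2140469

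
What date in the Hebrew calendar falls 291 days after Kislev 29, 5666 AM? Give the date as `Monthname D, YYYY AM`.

Tishrei 25, 5667 AM

JDN of Kislev 29, 5666 AM = 2417207.
2417207 + 291 = 2417498.
JDN 2417498 in the Hebrew calendar is Tishrei 25, 5667 AM.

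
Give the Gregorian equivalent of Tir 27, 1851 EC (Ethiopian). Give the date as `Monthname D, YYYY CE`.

Both dates share Julian Day Number 2400079; in the Gregorian calendar that is 3 February 1859 CE.

February 3, 1859 CE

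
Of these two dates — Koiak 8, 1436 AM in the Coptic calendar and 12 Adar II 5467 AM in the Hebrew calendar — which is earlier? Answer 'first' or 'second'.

First date → JDN 2349261; second date → JDN 2344603.
JDN 2344603 < JDN 2349261, so the second date is earlier.

second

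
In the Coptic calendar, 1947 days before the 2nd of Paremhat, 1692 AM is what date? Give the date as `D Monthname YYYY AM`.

JDN of the 2nd of Paremhat, 1692 AM = 2442849.
2442849 − 1947 = 2440902.
JDN 2440902 in the Coptic calendar is 2 Hathor 1687 AM.

2 Hathor 1687 AM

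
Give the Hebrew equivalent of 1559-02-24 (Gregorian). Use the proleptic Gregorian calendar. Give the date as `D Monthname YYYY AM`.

Both dates share Julian Day Number 2290527; in the Hebrew calendar that is 7 Adar 5319 AM.

7 Adar 5319 AM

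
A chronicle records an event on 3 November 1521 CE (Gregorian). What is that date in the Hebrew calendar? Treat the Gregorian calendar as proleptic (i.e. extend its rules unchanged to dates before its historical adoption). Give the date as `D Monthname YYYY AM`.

Both dates share Julian Day Number 2276900; in the Hebrew calendar that is 23 Cheshvan 5282 AM.

23 Cheshvan 5282 AM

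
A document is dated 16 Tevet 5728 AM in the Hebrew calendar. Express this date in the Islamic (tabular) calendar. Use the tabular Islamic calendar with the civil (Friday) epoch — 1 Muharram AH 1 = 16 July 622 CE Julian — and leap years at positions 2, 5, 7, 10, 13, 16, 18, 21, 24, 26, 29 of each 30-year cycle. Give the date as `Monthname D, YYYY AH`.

Both dates share Julian Day Number 2439873; in the tabular Islamic calendar that is 16 Shawwal 1387 AH.

Shawwal 16, 1387 AH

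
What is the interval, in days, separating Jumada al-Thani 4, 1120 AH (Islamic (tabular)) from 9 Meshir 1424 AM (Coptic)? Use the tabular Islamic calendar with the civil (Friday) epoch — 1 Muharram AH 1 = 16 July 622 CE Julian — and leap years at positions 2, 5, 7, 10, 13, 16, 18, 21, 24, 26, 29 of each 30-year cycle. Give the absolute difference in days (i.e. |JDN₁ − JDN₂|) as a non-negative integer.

JDN of the first date = 2345127.
JDN of the second date = 2344939.
|2344939 − 2345127| = 188.

188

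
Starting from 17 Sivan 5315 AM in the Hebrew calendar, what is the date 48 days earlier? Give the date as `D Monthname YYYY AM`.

28 Nisan 5315 AM

Counting 48 days back from JDN 2289178 reaches JDN 2289130, which is 28 Nisan 5315 AM.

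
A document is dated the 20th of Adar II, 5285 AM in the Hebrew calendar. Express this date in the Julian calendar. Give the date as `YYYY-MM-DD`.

1525-03-15

Both dates share Julian Day Number 2278138; in the Julian calendar that is 15 March 1525 CE.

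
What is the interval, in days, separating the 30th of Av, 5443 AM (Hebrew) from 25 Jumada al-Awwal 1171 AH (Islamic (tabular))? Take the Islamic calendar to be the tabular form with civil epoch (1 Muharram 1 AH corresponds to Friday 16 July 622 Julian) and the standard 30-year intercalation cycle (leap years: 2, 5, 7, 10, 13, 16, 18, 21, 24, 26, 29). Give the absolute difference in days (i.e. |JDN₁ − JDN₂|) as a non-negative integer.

27194

First date → JDN 2335997; second date → JDN 2363191.
The interval is |2335997 − 2363191| = 27194 days.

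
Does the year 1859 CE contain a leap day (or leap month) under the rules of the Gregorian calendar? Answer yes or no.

no

1859 is not divisible by 4, so it is a common year.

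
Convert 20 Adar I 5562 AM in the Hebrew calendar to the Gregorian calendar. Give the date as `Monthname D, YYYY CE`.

February 22, 1802 CE

Julian Day Number of the source date = 2379279.
Converting JDN 2379279 to the Gregorian calendar gives 22 February 1802 CE.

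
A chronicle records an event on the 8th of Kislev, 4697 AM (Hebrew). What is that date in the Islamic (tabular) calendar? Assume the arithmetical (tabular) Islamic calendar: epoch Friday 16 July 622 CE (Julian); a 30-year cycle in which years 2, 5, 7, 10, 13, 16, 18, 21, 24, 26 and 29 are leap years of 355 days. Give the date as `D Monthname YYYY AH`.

Julian Day Number of the source date = 2063261.
Converting JDN 2063261 to the tabular Islamic calendar gives 7 Muharram 325 AH.

7 Muharram 325 AH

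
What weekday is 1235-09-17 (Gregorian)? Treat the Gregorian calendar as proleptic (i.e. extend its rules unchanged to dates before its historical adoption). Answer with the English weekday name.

Monday

JDN 2172394 mod 7 = 0, and JDN 0 was a Monday, so this is a Monday.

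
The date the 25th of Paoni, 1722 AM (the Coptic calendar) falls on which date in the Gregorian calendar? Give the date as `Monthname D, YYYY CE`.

Both dates share Julian Day Number 2453919; in the Gregorian calendar that is 2 July 2006 CE.

July 2, 2006 CE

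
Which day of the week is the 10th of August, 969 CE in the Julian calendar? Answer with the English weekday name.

Tuesday

This is JDN 2075207 (15 August 969 Gregorian).
2075207 ≡ 1 (mod 7); counting from Monday = 0 gives Tuesday.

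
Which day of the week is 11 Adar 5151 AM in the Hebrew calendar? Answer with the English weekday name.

Equivalently 24 February 1391 Gregorian, JDN 2229167.
2229167 ≡ 3 (mod 7); counting from Monday = 0 gives Thursday.

Thursday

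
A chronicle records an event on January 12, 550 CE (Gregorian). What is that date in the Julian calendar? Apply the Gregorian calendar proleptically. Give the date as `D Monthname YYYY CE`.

The Julian–Gregorian offset here is 2 days (Julian trailing).
12 January 550 Gregorian − 2 days → 10 January 550 Julian.

10 January 550 CE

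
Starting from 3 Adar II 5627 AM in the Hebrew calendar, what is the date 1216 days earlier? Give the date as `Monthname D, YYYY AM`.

The starting date is JDN 2403036; 2403036 − 1216 = 2401820.
JDN 2401820 corresponds to Cheshvan 28, 5624 AM.

Cheshvan 28, 5624 AM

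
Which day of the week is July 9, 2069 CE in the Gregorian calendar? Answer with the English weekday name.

Tuesday

Since JDN mod 7 = 1 (0 = Monday), the day is Tuesday.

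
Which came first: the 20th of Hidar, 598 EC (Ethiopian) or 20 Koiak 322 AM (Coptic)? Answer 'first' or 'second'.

first

Converting both to JDN: 1942354 vs 1942384; the smaller is the first.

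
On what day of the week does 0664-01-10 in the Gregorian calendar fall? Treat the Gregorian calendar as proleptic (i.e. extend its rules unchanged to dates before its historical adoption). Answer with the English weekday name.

JDN 1963590 mod 7 = 6, and JDN 0 was a Monday, so this is a Sunday.

Sunday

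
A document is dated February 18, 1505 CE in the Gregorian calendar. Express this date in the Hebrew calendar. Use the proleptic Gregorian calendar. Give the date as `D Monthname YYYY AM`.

4 Adar 5265 AM

Both dates share Julian Day Number 2270798; in the Hebrew calendar that is 4 Adar 5265 AM.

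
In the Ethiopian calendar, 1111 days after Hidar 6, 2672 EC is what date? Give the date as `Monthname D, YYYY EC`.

Hidar 22, 2675 EC

JDN of Hidar 6, 2672 EC = 2699869.
2699869 + 1111 = 2700980.
JDN 2700980 in the Ethiopian calendar is Hidar 22, 2675 EC.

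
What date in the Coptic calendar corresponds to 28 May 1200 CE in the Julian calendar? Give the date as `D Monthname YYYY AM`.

3 Paoni 916 AM

Julian Day Number of the source date = 2159506.
Converting JDN 2159506 to the Coptic calendar gives 3 Paoni 916 AM.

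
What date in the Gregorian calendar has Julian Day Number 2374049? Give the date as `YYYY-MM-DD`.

1787-10-28

JDN 2451545 is 1 Jan 2000; 2374049 is −77496 days from there.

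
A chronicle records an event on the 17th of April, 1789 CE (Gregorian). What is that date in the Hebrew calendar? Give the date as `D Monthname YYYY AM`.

21 Nisan 5549 AM

Both dates share Julian Day Number 2374586; in the Hebrew calendar that is 21 Nisan 5549 AM.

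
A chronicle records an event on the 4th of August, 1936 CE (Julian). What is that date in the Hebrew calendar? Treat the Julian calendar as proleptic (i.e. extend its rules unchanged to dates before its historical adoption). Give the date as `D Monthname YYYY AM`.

Julian Day Number of the source date = 2428398.
Converting JDN 2428398 to the Hebrew calendar gives 29 Av 5696 AM.

29 Av 5696 AM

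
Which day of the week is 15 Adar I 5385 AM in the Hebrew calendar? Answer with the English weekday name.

Equivalently 22 February 1625 Gregorian, JDN 2314632.
JDN 2314632 mod 7 = 5, and JDN 0 was a Monday, so this is a Saturday.

Saturday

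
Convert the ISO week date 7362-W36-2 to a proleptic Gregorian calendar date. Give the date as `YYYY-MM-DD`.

7362-09-07

ISO week 1 of 7362 is the week containing the first Thursday of 7362.
Week 36, day 2 (Tuesday) lands on 7362-09-07.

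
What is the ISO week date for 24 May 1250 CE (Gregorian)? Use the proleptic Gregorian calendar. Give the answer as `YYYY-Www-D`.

1250-W21-2

The weekday is Tuesday (ISO weekday 2).
That Tuesday belongs to ISO week 21 of ISO year 1250.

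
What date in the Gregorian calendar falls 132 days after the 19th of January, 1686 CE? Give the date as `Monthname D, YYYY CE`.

JDN of the 19th of January, 1686 CE = 2336878.
2336878 + 132 = 2337010.
JDN 2337010 in the Gregorian calendar is May 31, 1686 CE.

May 31, 1686 CE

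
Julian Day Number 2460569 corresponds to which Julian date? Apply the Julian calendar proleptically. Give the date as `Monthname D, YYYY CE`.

September 2, 2024 CE

The Gregorian equivalent of JDN 2460569 is 15 September 2024.
In the Julian calendar that day is September 2, 2024 CE.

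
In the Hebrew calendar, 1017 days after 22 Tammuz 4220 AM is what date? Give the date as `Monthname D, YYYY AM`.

Iyar 6, 4223 AM

Counting 1017 days forward from JDN 1889252 reaches JDN 1890269, which is Iyar 6, 4223 AM.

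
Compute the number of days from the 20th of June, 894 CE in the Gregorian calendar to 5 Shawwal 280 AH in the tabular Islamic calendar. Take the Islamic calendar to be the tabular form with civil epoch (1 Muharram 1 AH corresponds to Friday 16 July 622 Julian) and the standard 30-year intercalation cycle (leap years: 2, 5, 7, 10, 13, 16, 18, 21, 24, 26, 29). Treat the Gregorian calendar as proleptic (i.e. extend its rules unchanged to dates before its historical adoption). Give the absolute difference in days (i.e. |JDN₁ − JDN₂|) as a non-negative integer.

JDN of the first date = 2047758.
JDN of the second date = 2047578.
|2047578 − 2047758| = 180.

180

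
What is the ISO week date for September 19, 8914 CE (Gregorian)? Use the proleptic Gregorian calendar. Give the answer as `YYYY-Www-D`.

8914-W38-3

The weekday is Wednesday (ISO weekday 3).
That Wednesday belongs to ISO week 38 of ISO year 8914.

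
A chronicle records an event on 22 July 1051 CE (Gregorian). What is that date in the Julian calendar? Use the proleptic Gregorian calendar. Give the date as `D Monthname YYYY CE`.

The Julian–Gregorian offset here is 6 days (Julian trailing).
22 July 1051 Gregorian − 6 days → 16 July 1051 Julian.

16 July 1051 CE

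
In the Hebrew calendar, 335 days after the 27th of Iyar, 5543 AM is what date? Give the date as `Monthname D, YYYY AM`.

The starting date is JDN 2372436; 2372436 + 335 = 2372771.
JDN 2372771 corresponds to Iyar 7, 5544 AM.

Iyar 7, 5544 AM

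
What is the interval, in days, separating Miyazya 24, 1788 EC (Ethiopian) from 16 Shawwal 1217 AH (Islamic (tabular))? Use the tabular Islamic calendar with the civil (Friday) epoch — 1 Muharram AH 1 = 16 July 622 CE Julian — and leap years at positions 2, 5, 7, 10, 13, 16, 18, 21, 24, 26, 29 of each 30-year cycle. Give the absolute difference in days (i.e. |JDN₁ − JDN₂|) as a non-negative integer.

2475

JDN of the first date = 2377156.
JDN of the second date = 2379631.
|2379631 − 2377156| = 2475.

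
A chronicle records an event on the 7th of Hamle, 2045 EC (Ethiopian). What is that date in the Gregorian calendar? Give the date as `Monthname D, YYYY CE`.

Julian Day Number of the source date = 2471098.
Converting JDN 2471098 to the Gregorian calendar gives 14 July 2053 CE.

July 14, 2053 CE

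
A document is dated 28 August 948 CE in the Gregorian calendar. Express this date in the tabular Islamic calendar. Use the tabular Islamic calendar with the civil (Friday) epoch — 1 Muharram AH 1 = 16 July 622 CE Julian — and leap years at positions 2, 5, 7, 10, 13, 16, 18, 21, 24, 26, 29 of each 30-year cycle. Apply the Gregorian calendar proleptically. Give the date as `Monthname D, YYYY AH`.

Both dates share Julian Day Number 2067550; in the tabular Islamic calendar that is 14 Safar 337 AH.

Safar 14, 337 AH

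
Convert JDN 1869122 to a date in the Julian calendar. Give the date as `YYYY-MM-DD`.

JDN 1869122 is 19 May 405 in the proleptic Gregorian calendar.
In the Julian calendar that day is 0405-05-18.

0405-05-18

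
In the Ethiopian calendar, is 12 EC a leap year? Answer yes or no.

12 mod 4 = 0; in the Ethiopian calendar a year is leap when year mod 4 = 3, so it is a common year.

no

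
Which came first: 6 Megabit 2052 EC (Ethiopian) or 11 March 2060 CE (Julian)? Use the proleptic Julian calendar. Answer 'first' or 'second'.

first

First date → JDN 2473534; second date → JDN 2473543.
JDN 2473534 < JDN 2473543, so the first date is earlier.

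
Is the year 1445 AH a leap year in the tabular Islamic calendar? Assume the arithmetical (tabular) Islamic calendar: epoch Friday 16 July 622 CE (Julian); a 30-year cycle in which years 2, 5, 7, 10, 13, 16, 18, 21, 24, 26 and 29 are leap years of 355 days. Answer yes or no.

yes

Year 1445 AH is year 5 of its 30-year cycle; leap positions are 2, 5, 7, 10, 13, 16, 18, 21, 24, 26, 29, so it is a leap year (355 days).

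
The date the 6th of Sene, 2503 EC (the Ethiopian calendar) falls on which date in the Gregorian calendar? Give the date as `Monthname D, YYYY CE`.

Both dates share Julian Day Number 2638351; in the Gregorian calendar that is 17 June 2511 CE.

June 17, 2511 CE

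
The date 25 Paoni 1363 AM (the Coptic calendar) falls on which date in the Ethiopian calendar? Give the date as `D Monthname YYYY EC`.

The source date corresponds to 29 June 1647 in the Gregorian calendar (JDN 2322794).
That day falls on 25 Sene 1639 EC in the Ethiopian calendar.

25 Sene 1639 EC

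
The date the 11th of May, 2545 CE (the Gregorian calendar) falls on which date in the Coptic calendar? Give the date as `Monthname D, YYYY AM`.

Julian Day Number of the source date = 2650733.
Converting JDN 2650733 to the Coptic calendar gives 29 Parmouti 2261 AM.

Parmouti 29, 2261 AM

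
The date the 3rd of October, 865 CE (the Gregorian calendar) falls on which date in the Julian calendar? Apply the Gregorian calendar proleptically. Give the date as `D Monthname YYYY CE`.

29 September 865 CE

For dates in this range the Gregorian date is 4 days ahead of the Julian.
3 October 865 Gregorian − 4 days → 29 September 865 Julian.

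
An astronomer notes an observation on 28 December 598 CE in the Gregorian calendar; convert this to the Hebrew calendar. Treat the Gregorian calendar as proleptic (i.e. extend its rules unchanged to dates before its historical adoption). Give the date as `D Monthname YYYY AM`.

22 Tevet 4359 AM

Both dates share Julian Day Number 1939837; in the Hebrew calendar that is 22 Tevet 4359 AM.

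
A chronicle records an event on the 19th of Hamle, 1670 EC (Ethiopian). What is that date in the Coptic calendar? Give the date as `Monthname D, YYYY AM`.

Epip 19, 1394 AM

The source date corresponds to 23 July 1678 in the Gregorian calendar (JDN 2334141).
That day falls on 19 Epip 1394 AM in the Coptic calendar.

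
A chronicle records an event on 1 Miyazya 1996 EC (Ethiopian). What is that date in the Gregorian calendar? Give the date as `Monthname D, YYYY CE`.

Julian Day Number of the source date = 2453105.
Converting JDN 2453105 to the Gregorian calendar gives 9 April 2004 CE.

April 9, 2004 CE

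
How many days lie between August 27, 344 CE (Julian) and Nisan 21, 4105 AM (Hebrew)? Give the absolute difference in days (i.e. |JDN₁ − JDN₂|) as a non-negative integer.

JDN of the first date = 1846943.
JDN of the second date = 1847169.
|1847169 − 1846943| = 226.

226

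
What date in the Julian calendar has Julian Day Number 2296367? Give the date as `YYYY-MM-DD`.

The proleptic Gregorian equivalent of JDN 2296367 is 20 February 1575.
In the Julian calendar that day is 1575-02-10.

1575-02-10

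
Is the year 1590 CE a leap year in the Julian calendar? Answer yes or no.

no

1590 mod 4 = 2, so it is a common year in the Julian calendar.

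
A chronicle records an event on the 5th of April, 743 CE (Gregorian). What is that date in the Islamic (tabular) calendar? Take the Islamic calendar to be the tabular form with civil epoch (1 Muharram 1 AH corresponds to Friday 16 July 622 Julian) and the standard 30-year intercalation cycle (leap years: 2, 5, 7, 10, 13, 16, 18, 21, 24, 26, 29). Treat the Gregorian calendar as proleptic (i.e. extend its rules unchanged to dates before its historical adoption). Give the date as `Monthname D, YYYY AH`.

Julian Day Number of the source date = 1992529.
Converting JDN 1992529 to the tabular Islamic calendar gives 1 Jumada al-Thani 125 AH.

Jumada al-Thani 1, 125 AH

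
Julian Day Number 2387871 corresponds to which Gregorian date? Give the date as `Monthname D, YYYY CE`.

September 1, 1825 CE

Counting from JDN 2299161 = 15 Oct 1582 gives an offset of 88710 days.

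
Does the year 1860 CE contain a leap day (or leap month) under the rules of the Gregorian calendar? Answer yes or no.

yes

1860 is divisible by 4 and not by 100, so it is a leap year.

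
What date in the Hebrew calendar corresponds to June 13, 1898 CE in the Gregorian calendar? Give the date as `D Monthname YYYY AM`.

Julian Day Number of the source date = 2414454.
Converting JDN 2414454 to the Hebrew calendar gives 23 Sivan 5658 AM.

23 Sivan 5658 AM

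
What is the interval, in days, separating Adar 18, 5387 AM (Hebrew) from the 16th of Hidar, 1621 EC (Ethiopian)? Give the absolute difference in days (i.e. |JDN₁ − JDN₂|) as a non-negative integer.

627

JDN of the first date = 2315374.
JDN of the second date = 2316001.
|2316001 − 2315374| = 627.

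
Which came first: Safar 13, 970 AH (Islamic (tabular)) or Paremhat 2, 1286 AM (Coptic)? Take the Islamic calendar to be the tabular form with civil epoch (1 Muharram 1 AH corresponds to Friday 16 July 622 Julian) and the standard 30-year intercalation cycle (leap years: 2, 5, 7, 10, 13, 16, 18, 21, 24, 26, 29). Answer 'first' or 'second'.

Converting both to JDN: 2291863 vs 2294557; the smaller is the first.

first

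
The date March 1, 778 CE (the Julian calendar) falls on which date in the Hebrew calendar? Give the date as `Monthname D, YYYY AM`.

Adar 26, 4538 AM

Julian Day Number of the source date = 2005282.
Converting JDN 2005282 to the Hebrew calendar gives 26 Adar 4538 AM.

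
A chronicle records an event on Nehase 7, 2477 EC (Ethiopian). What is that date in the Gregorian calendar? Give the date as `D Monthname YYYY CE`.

16 August 2485 CE

Julian Day Number of the source date = 2628916.
Converting JDN 2628916 to the Gregorian calendar gives 16 August 2485 CE.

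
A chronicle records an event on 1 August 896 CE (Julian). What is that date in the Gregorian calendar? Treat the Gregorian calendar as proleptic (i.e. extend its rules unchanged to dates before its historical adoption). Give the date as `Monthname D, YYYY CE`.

August 5, 896 CE

The Julian–Gregorian offset here is 4 days (Julian trailing).
1 August 896 Julian + 4 days → 5 August 896 Gregorian.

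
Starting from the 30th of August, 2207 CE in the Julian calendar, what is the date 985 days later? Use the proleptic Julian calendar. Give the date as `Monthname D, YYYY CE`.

Counting 985 days forward from JDN 2527406 reaches JDN 2528391, which is May 11, 2210 CE.

May 11, 2210 CE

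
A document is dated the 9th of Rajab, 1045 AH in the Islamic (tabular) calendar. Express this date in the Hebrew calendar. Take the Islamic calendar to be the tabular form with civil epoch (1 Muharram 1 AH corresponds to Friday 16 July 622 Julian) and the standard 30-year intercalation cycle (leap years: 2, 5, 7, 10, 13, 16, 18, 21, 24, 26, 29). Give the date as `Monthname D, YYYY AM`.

Tevet 10, 5396 AM

Both dates share Julian Day Number 2318584; in the Hebrew calendar that is 10 Tevet 5396 AM.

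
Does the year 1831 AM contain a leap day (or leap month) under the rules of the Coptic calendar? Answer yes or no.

1831 mod 4 = 3; in the Coptic calendar a year is leap when year mod 4 = 3, so it is a leap year.

yes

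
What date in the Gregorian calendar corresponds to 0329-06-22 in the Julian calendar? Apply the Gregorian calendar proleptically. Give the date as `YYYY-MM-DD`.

At this point the Julian calendar is 1 day behind the Gregorian.
22 June 329 Julian + 1 day → 23 June 329 Gregorian.

0329-06-23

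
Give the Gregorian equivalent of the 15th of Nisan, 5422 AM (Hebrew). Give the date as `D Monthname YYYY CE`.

Julian Day Number of the source date = 2328187.
Converting JDN 2328187 to the Gregorian calendar gives 4 April 1662 CE.

4 April 1662 CE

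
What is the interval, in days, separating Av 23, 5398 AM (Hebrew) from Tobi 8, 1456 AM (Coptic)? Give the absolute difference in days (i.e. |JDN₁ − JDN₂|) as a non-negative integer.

37054

JDN of the first date = 2319542.
JDN of the second date = 2356596.
|2356596 − 2319542| = 37054.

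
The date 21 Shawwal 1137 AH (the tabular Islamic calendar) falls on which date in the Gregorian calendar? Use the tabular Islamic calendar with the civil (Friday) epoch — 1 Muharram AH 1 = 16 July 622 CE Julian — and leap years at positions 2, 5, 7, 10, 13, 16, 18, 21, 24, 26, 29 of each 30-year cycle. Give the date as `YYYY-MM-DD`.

1725-07-03

Both dates share Julian Day Number 2351287; in the Gregorian calendar that is 3 July 1725 CE.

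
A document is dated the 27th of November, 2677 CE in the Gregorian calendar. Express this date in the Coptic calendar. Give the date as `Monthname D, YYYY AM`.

Hathor 13, 2394 AM

Both dates share Julian Day Number 2699145; in the Coptic calendar that is 13 Hathor 2394 AM.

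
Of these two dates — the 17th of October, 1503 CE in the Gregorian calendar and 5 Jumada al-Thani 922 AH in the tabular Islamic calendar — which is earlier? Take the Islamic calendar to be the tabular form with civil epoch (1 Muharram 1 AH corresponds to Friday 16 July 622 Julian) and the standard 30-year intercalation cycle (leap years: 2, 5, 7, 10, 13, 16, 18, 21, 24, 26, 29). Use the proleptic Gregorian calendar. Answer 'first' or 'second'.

The two dates have Julian Day Numbers 2270308 and 2274964 respectively.
Since 2270308 < 2274964, the first date comes first.

first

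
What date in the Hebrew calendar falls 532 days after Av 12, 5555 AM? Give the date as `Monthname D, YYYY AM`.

The starting date is JDN 2376879; 2376879 + 532 = 2377411.
JDN 2377411 corresponds to Tevet 12, 5557 AM.

Tevet 12, 5557 AM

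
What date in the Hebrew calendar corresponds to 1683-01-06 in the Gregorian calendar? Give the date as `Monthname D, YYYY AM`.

Julian Day Number of the source date = 2335769.
Converting JDN 2335769 to the Hebrew calendar gives 8 Tevet 5443 AM.

Tevet 8, 5443 AM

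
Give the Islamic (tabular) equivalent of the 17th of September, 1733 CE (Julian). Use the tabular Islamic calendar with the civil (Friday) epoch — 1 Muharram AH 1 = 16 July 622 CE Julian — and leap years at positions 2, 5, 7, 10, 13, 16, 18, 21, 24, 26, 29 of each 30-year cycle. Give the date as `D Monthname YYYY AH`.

The source date corresponds to 28 September 1733 in the Gregorian calendar (JDN 2354296).
That day falls on 18 Rabi' al-Thani 1146 AH in the tabular Islamic calendar.

18 Rabi' al-Thani 1146 AH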